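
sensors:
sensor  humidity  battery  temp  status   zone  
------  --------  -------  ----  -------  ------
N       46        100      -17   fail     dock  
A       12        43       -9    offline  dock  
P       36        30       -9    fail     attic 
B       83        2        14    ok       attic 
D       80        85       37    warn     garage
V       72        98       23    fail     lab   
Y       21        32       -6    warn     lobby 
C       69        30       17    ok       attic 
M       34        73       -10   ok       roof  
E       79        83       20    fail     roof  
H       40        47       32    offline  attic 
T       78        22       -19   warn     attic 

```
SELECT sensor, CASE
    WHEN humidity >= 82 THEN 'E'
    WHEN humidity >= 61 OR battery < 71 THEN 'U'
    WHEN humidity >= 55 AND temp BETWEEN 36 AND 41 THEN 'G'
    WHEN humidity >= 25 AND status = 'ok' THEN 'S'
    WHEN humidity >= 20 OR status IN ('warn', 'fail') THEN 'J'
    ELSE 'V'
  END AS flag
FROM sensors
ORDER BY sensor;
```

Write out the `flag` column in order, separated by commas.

sensor=A: humidity >= 61 OR battery < 71 → U
sensor=B: humidity >= 82 → E
sensor=C: humidity >= 61 OR battery < 71 → U
sensor=D: humidity >= 61 OR battery < 71 → U
sensor=E: humidity >= 61 OR battery < 71 → U
sensor=H: humidity >= 61 OR battery < 71 → U
sensor=M: humidity >= 25 AND status = 'ok' → S
sensor=N: humidity >= 20 OR status IN ('warn', 'fail') → J
sensor=P: humidity >= 61 OR battery < 71 → U
sensor=T: humidity >= 61 OR battery < 71 → U
sensor=V: humidity >= 61 OR battery < 71 → U
sensor=Y: humidity >= 61 OR battery < 71 → U

U, E, U, U, U, U, S, J, U, U, U, U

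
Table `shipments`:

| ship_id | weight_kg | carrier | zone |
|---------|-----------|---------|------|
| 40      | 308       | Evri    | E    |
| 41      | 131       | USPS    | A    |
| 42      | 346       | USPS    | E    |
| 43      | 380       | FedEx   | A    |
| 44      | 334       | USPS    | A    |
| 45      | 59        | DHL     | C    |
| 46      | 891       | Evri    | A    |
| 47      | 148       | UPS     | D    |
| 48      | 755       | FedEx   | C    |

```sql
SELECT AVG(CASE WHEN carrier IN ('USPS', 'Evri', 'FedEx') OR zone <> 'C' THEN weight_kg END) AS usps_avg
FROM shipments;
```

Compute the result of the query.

411.625

ship_id=40: ✓ → 308
ship_id=41: ✓ → 131
ship_id=42: ✓ → 346
ship_id=43: ✓ → 380
ship_id=44: ✓ → 334
ship_id=45: ✗
ship_id=46: ✓ → 891
ship_id=47: ✓ → 148
ship_id=48: ✓ → 755
usps_avg = (308 + 131 + 346 + 380 + 334 + 891 + 148 + 755) / 8 = 411.625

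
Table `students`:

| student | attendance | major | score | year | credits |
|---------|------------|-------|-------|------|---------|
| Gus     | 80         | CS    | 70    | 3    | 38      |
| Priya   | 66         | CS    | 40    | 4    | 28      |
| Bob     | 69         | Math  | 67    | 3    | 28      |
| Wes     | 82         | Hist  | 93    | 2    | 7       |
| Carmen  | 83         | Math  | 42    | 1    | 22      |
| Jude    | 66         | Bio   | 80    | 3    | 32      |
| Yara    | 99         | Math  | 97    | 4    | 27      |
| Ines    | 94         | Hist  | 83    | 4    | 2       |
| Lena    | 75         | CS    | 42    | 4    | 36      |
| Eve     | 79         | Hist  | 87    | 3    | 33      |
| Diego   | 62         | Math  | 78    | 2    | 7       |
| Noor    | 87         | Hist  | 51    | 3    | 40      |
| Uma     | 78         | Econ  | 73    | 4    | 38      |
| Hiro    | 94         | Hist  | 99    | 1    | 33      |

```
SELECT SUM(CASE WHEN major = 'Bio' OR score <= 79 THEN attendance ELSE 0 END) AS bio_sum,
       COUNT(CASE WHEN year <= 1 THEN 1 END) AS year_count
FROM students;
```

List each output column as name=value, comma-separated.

[bio_sum: major = 'Bio' OR score <= 79]
student=Gus: ✓ → 80
student=Priya: ✓ → 66
student=Bob: ✓ → 69
student=Wes: ✗
student=Carmen: ✓ → 83
student=Jude: ✓ → 66
student=Yara: ✗
student=Ines: ✗
student=Lena: ✓ → 75
student=Eve: ✗
student=Diego: ✓ → 62
student=Noor: ✓ → 87
student=Uma: ✓ → 78
student=Hiro: ✗
bio_sum = 80 + 66 + 69 + 83 + 66 + 75 + 62 + 87 + 78 = 666
—
[year_count: year <= 1]
student=Gus: ✗
student=Priya: ✗
student=Bob: ✗
student=Wes: ✗
student=Carmen: ✓ → 1
student=Jude: ✗
student=Yara: ✗
student=Ines: ✗
student=Lena: ✗
student=Eve: ✗
student=Diego: ✗
student=Noor: ✗
student=Uma: ✗
student=Hiro: ✓ → 1
year_count = COUNT(1, 1) = 2

bio_sum=666, year_count=2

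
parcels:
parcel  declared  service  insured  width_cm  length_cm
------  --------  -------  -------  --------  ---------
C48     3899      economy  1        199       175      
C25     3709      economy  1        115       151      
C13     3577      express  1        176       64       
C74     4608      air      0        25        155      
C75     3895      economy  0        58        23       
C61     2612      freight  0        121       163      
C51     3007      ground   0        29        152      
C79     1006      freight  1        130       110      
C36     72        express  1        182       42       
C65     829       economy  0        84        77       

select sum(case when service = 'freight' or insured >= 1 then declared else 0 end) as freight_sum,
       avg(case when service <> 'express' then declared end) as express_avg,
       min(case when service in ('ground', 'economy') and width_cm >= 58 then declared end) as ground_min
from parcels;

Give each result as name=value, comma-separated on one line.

[freight_sum: service = 'freight' or insured >= 1]
parcel=C48: ✓ → 3899
parcel=C25: ✓ → 3709
parcel=C13: ✓ → 3577
parcel=C74: ✗
parcel=C75: ✗
parcel=C61: ✓ → 2612
parcel=C51: ✗
parcel=C79: ✓ → 1006
parcel=C36: ✓ → 72
parcel=C65: ✗
freight_sum = 3899 + 3709 + 3577 + 2612 + 1006 + 72 = 14875
—
[express_avg: service <> 'express']
parcel=C48: ✓ → 3899
parcel=C25: ✓ → 3709
parcel=C13: ✗
parcel=C74: ✓ → 4608
parcel=C75: ✓ → 3895
parcel=C61: ✓ → 2612
parcel=C51: ✓ → 3007
parcel=C79: ✓ → 1006
parcel=C36: ✗
parcel=C65: ✓ → 829
express_avg = (3899 + 3709 + 4608 + 3895 + 2612 + 3007 + 1006 + 829) / 8 = 2945.625
—
[ground_min: service in ('ground', 'economy') and width_cm >= 58]
parcel=C48: ✓ → 3899
parcel=C25: ✓ → 3709
parcel=C13: ✗
parcel=C74: ✗
parcel=C75: ✓ → 3895
parcel=C61: ✗
parcel=C51: ✗
parcel=C79: ✗
parcel=C36: ✗
parcel=C65: ✓ → 829
ground_min = MIN(3899, 3709, 3895, 829) = 829

freight_sum=14875, express_avg=2945.625, ground_min=829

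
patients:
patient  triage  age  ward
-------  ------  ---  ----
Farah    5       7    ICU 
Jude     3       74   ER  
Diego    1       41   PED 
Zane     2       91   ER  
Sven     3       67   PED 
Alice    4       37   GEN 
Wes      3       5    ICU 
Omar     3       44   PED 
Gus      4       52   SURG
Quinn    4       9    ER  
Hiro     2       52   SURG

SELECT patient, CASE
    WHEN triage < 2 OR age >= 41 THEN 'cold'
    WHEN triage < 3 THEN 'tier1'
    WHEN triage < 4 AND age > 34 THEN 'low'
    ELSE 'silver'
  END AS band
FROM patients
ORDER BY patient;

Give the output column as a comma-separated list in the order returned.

patient=Alice: ELSE → silver
patient=Diego: triage < 2 OR age >= 41 → cold
patient=Farah: ELSE → silver
patient=Gus: triage < 2 OR age >= 41 → cold
patient=Hiro: triage < 2 OR age >= 41 → cold
patient=Jude: triage < 2 OR age >= 41 → cold
patient=Omar: triage < 2 OR age >= 41 → cold
patient=Quinn: ELSE → silver
patient=Sven: triage < 2 OR age >= 41 → cold
patient=Wes: ELSE → silver
patient=Zane: triage < 2 OR age >= 41 → cold

silver, cold, silver, cold, cold, cold, cold, silver, cold, silver, cold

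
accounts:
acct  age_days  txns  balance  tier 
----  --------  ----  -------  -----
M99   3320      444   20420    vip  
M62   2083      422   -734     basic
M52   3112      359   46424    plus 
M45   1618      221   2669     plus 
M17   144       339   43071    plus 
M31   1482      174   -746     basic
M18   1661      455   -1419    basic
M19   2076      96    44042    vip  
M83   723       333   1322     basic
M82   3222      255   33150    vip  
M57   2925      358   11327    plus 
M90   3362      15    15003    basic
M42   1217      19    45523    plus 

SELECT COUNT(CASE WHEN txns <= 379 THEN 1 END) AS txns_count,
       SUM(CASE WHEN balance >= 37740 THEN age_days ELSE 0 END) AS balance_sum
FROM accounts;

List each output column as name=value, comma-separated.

txns_count=10, balance_sum=6549

[txns_count: txns <= 379]
acct=M99: ✗
acct=M62: ✗
acct=M52: ✓ → 1
acct=M45: ✓ → 1
acct=M17: ✓ → 1
acct=M31: ✓ → 1
acct=M18: ✗
acct=M19: ✓ → 1
acct=M83: ✓ → 1
acct=M82: ✓ → 1
acct=M57: ✓ → 1
acct=M90: ✓ → 1
acct=M42: ✓ → 1
txns_count = COUNT(1, 1, 1, 1, 1, 1, 1, 1, 1, 1) = 10
—
[balance_sum: balance >= 37740]
acct=M99: ✗
acct=M62: ✗
acct=M52: ✓ → 3112
acct=M45: ✗
acct=M17: ✓ → 144
acct=M31: ✗
acct=M18: ✗
acct=M19: ✓ → 2076
acct=M83: ✗
acct=M82: ✗
acct=M57: ✗
acct=M90: ✗
acct=M42: ✓ → 1217
balance_sum = 3112 + 144 + 2076 + 1217 = 6549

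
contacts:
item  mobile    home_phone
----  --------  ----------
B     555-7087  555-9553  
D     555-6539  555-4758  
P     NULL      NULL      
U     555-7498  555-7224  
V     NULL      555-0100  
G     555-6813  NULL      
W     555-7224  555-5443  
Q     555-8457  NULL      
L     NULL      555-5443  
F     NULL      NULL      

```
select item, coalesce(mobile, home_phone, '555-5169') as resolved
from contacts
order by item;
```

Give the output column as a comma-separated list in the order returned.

item=B: mobile=555-7087 → 555-7087
item=D: mobile=555-6539 → 555-6539
item=F: mobile=NULL, home_phone=NULL, → literal 555-5169 → 555-5169
item=G: mobile=555-6813 → 555-6813
item=L: mobile=NULL, home_phone=555-5443 → 555-5443
item=P: mobile=NULL, home_phone=NULL, → literal 555-5169 → 555-5169
item=Q: mobile=555-8457 → 555-8457
item=U: mobile=555-7498 → 555-7498
item=V: mobile=NULL, home_phone=555-0100 → 555-0100
item=W: mobile=555-7224 → 555-7224

555-7087, 555-6539, 555-5169, 555-6813, 555-5443, 555-5169, 555-8457, 555-7498, 555-0100, 555-7224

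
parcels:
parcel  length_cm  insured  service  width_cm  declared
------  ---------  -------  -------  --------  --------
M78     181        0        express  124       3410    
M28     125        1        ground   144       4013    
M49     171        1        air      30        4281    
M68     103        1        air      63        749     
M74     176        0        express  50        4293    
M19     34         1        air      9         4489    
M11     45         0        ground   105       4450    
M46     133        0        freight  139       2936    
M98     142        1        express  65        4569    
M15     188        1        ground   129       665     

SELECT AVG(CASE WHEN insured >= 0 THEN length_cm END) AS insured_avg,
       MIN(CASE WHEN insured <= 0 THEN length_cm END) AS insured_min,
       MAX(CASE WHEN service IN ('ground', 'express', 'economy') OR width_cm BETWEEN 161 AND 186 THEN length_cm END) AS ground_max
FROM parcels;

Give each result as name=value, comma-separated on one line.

insured_avg=129.8, insured_min=45, ground_max=188

[insured_avg: insured >= 0]
parcel=M78: ✓ → 181
parcel=M28: ✓ → 125
parcel=M49: ✓ → 171
parcel=M68: ✓ → 103
parcel=M74: ✓ → 176
parcel=M19: ✓ → 34
parcel=M11: ✓ → 45
parcel=M46: ✓ → 133
parcel=M98: ✓ → 142
parcel=M15: ✓ → 188
insured_avg = (181 + 125 + 171 + 103 + 176 + 34 + 45 + 133 + 142 + 188) / 10 = 129.8
—
[insured_min: insured <= 0]
parcel=M78: ✓ → 181
parcel=M28: ✗
parcel=M49: ✗
parcel=M68: ✗
parcel=M74: ✓ → 176
parcel=M19: ✗
parcel=M11: ✓ → 45
parcel=M46: ✓ → 133
parcel=M98: ✗
parcel=M15: ✗
insured_min = MIN(181, 176, 45, 133) = 45
—
[ground_max: service IN ('ground', 'express', 'economy') OR width_cm BETWEEN 161 AND 186]
parcel=M78: ✓ → 181
parcel=M28: ✓ → 125
parcel=M49: ✗
parcel=M68: ✗
parcel=M74: ✓ → 176
parcel=M19: ✗
parcel=M11: ✓ → 45
parcel=M46: ✗
parcel=M98: ✓ → 142
parcel=M15: ✓ → 188
ground_max = MAX(181, 125, 176, 45, 142, 188) = 188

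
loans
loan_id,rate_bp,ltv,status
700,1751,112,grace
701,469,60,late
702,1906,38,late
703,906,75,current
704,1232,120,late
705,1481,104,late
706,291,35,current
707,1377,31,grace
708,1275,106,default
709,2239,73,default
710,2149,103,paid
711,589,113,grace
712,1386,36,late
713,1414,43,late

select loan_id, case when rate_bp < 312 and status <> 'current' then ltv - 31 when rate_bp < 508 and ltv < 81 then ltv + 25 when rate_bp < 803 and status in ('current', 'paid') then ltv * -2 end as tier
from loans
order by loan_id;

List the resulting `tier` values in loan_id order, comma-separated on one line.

loan_id=700: (no match → NULL) → NULL
loan_id=701: rate_bp < 508 and ltv < 81 → 85
loan_id=702: (no match → NULL) → NULL
loan_id=703: (no match → NULL) → NULL
loan_id=704: (no match → NULL) → NULL
loan_id=705: (no match → NULL) → NULL
loan_id=706: rate_bp < 508 and ltv < 81 → 60
loan_id=707: (no match → NULL) → NULL
loan_id=708: (no match → NULL) → NULL
loan_id=709: (no match → NULL) → NULL
loan_id=710: (no match → NULL) → NULL
loan_id=711: (no match → NULL) → NULL
loan_id=712: (no match → NULL) → NULL
loan_id=713: (no match → NULL) → NULL

NULL, 85, NULL, NULL, NULL, NULL, 60, NULL, NULL, NULL, NULL, NULL, NULL, NULL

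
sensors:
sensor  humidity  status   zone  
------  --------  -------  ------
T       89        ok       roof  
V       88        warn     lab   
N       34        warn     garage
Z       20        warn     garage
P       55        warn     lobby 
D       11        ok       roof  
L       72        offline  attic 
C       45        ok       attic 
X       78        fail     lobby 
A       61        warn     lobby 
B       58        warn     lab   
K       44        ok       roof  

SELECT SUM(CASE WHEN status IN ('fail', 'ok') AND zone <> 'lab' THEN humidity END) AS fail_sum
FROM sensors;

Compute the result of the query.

267

sensor=T: ✓ → 89
sensor=V: ✗
sensor=N: ✗
sensor=Z: ✗
sensor=P: ✗
sensor=D: ✓ → 11
sensor=L: ✗
sensor=C: ✓ → 45
sensor=X: ✓ → 78
sensor=A: ✗
sensor=B: ✗
sensor=K: ✓ → 44
fail_sum = 89 + 11 + 45 + 78 + 44 = 267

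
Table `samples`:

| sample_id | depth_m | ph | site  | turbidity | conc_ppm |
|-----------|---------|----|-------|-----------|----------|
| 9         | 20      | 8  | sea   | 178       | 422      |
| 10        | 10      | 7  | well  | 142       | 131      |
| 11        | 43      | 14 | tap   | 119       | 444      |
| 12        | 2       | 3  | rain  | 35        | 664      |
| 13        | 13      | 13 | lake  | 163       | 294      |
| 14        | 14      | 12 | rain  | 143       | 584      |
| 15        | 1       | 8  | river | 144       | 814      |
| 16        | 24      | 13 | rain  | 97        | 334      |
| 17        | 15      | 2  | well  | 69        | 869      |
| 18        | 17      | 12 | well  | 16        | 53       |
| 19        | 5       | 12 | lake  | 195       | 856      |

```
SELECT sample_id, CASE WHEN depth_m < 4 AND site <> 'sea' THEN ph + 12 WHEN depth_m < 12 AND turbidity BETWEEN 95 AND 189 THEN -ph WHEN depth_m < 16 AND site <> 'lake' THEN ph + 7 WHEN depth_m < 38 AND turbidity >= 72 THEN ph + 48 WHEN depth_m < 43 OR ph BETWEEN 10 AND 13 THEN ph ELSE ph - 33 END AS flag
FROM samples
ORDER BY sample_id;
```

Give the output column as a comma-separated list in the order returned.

sample_id=9: depth_m < 38 AND turbidity >= 72 → 56
sample_id=10: depth_m < 12 AND turbidity BETWEEN 95 AND 189 → -7
sample_id=11: ELSE → -19
sample_id=12: depth_m < 4 AND site <> 'sea' → 15
sample_id=13: depth_m < 38 AND turbidity >= 72 → 61
sample_id=14: depth_m < 16 AND site <> 'lake' → 19
sample_id=15: depth_m < 4 AND site <> 'sea' → 20
sample_id=16: depth_m < 38 AND turbidity >= 72 → 61
sample_id=17: depth_m < 16 AND site <> 'lake' → 9
sample_id=18: depth_m < 43 OR ph BETWEEN 10 AND 13 → 12
sample_id=19: depth_m < 38 AND turbidity >= 72 → 60

56, -7, -19, 15, 61, 19, 20, 61, 9, 12, 60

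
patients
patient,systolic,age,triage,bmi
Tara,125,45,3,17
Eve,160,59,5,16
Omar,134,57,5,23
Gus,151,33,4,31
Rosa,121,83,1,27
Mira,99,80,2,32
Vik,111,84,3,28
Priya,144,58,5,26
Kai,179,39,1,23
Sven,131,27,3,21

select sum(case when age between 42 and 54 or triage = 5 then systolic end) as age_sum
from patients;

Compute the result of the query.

563

patient=Tara: ✓ → 125
patient=Eve: ✓ → 160
patient=Omar: ✓ → 134
patient=Gus: ✗
patient=Rosa: ✗
patient=Mira: ✗
patient=Vik: ✗
patient=Priya: ✓ → 144
patient=Kai: ✗
patient=Sven: ✗
age_sum = 125 + 160 + 134 + 144 = 563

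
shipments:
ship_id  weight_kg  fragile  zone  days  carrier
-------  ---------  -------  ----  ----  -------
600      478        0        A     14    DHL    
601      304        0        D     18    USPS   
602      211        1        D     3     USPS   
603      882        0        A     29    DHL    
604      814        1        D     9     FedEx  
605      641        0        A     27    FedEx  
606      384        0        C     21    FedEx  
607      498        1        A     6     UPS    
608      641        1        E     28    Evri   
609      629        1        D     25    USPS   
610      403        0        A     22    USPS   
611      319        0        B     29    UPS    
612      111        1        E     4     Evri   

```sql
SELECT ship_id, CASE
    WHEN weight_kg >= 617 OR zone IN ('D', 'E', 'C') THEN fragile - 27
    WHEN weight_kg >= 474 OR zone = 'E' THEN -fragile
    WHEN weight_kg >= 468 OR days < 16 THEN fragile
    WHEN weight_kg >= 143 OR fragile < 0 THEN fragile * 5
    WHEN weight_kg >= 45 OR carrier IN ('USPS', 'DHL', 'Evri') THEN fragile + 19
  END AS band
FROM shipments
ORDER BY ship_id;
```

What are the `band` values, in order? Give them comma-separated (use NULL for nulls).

ship_id=600: weight_kg >= 474 OR zone = 'E' → 0
ship_id=601: weight_kg >= 617 OR zone IN ('D', 'E', 'C') → -27
ship_id=602: weight_kg >= 617 OR zone IN ('D', 'E', 'C') → -26
ship_id=603: weight_kg >= 617 OR zone IN ('D', 'E', 'C') → -27
ship_id=604: weight_kg >= 617 OR zone IN ('D', 'E', 'C') → -26
ship_id=605: weight_kg >= 617 OR zone IN ('D', 'E', 'C') → -27
ship_id=606: weight_kg >= 617 OR zone IN ('D', 'E', 'C') → -27
ship_id=607: weight_kg >= 474 OR zone = 'E' → -1
ship_id=608: weight_kg >= 617 OR zone IN ('D', 'E', 'C') → -26
ship_id=609: weight_kg >= 617 OR zone IN ('D', 'E', 'C') → -26
ship_id=610: weight_kg >= 143 OR fragile < 0 → 0
ship_id=611: weight_kg >= 143 OR fragile < 0 → 0
ship_id=612: weight_kg >= 617 OR zone IN ('D', 'E', 'C') → -26

0, -27, -26, -27, -26, -27, -27, -1, -26, -26, 0, 0, -26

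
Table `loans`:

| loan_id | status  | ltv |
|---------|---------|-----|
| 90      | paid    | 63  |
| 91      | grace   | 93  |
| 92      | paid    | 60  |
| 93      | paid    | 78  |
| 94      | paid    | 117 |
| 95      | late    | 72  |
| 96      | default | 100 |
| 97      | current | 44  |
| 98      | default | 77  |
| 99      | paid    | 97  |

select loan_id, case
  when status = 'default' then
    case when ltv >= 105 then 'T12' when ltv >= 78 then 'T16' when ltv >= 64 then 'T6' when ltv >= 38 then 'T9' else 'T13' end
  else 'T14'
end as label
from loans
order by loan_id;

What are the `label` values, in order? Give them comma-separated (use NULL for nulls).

T14, T14, T14, T14, T14, T14, T16, T14, T6, T14

loan_id=90: status='paid' → outer ELSE → T14
loan_id=91: status='grace' → outer ELSE → T14
loan_id=92: status='paid' → outer ELSE → T14
loan_id=93: status='paid' → outer ELSE → T14
loan_id=94: status='paid' → outer ELSE → T14
loan_id=95: status='late' → outer ELSE → T14
loan_id=96: status='default' → inner[ltv >= 78] → T16
loan_id=97: status='current' → outer ELSE → T14
loan_id=98: status='default' → inner[ltv >= 64] → T6
loan_id=99: status='paid' → outer ELSE → T14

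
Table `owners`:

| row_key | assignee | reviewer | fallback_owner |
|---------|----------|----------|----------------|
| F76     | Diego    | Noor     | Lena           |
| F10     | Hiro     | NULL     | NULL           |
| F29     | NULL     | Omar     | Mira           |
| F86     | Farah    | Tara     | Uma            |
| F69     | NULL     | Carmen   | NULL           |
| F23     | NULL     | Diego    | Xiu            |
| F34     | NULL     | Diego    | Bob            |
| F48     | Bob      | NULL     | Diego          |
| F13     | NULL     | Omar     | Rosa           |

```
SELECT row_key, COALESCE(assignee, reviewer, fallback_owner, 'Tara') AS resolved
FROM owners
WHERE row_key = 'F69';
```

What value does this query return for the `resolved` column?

row_key = F69: assignee=NULL, reviewer=Carmen, fallback_owner=NULL.
assignee=NULL, reviewer=Carmen → Carmen

Carmen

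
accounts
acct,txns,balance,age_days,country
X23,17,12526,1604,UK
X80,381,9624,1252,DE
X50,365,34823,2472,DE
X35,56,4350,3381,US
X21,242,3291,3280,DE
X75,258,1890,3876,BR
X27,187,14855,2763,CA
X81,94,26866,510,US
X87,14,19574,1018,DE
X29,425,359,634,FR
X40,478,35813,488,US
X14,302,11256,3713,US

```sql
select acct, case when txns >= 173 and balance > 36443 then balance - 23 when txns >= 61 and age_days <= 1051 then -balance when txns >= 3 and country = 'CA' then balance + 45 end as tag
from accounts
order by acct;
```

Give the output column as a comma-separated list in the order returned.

NULL, NULL, NULL, 14900, -359, NULL, -35813, NULL, NULL, NULL, -26866, NULL

acct=X14: (no match → NULL) → NULL
acct=X21: (no match → NULL) → NULL
acct=X23: (no match → NULL) → NULL
acct=X27: txns >= 3 and country = 'CA' → 14900
acct=X29: txns >= 61 and age_days <= 1051 → -359
acct=X35: (no match → NULL) → NULL
acct=X40: txns >= 61 and age_days <= 1051 → -35813
acct=X50: (no match → NULL) → NULL
acct=X75: (no match → NULL) → NULL
acct=X80: (no match → NULL) → NULL
acct=X81: txns >= 61 and age_days <= 1051 → -26866
acct=X87: (no match → NULL) → NULL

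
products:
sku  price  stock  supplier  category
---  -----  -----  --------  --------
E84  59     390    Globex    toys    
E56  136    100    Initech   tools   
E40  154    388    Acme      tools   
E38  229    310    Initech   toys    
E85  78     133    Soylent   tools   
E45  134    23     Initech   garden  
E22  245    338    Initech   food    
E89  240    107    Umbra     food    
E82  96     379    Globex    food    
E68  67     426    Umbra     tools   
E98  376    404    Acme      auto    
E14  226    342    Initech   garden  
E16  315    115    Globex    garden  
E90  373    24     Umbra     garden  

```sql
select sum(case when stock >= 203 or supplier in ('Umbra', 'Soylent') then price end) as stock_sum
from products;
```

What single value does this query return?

sku=E84: ✓ → 59
sku=E56: ✗
sku=E40: ✓ → 154
sku=E38: ✓ → 229
sku=E85: ✓ → 78
sku=E45: ✗
sku=E22: ✓ → 245
sku=E89: ✓ → 240
sku=E82: ✓ → 96
sku=E68: ✓ → 67
sku=E98: ✓ → 376
sku=E14: ✓ → 226
sku=E16: ✗
sku=E90: ✓ → 373
stock_sum = 59 + 154 + 229 + 78 + 245 + 240 + 96 + 67 + 376 + 226 + 373 = 2143

2143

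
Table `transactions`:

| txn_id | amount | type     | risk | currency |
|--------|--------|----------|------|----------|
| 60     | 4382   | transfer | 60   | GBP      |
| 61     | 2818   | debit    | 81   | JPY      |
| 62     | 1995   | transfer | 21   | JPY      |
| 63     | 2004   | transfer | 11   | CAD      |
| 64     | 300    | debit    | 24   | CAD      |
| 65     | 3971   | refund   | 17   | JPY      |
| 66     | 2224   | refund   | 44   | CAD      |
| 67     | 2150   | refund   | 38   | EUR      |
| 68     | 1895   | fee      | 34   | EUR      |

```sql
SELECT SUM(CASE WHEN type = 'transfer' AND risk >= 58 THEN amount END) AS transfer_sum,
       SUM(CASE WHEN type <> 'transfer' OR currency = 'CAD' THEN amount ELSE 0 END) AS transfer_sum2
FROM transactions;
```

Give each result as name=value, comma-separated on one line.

[transfer_sum: type = 'transfer' AND risk >= 58]
txn_id=60: ✓ → 4382
txn_id=61: ✗
txn_id=62: ✗
txn_id=63: ✗
txn_id=64: ✗
txn_id=65: ✗
txn_id=66: ✗
txn_id=67: ✗
txn_id=68: ✗
transfer_sum = 4382
—
[transfer_sum2: type <> 'transfer' OR currency = 'CAD']
txn_id=60: ✗
txn_id=61: ✓ → 2818
txn_id=62: ✗
txn_id=63: ✓ → 2004
txn_id=64: ✓ → 300
txn_id=65: ✓ → 3971
txn_id=66: ✓ → 2224
txn_id=67: ✓ → 2150
txn_id=68: ✓ → 1895
transfer_sum2 = 2818 + 2004 + 300 + 3971 + 2224 + 2150 + 1895 = 15362

transfer_sum=4382, transfer_sum2=15362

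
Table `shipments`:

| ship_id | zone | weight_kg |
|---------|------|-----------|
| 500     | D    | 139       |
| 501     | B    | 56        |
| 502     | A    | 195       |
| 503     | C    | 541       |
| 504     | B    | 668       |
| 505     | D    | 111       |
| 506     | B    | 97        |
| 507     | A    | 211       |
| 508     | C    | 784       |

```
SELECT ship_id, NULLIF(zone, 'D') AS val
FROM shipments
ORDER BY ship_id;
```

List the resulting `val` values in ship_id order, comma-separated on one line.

ship_id=500: zone=D vs D: equal → NULL
ship_id=501: zone=B vs D: differ → B
ship_id=502: zone=A vs D: differ → A
ship_id=503: zone=C vs D: differ → C
ship_id=504: zone=B vs D: differ → B
ship_id=505: zone=D vs D: equal → NULL
ship_id=506: zone=B vs D: differ → B
ship_id=507: zone=A vs D: differ → A
ship_id=508: zone=C vs D: differ → C

NULL, B, A, C, B, NULL, B, A, C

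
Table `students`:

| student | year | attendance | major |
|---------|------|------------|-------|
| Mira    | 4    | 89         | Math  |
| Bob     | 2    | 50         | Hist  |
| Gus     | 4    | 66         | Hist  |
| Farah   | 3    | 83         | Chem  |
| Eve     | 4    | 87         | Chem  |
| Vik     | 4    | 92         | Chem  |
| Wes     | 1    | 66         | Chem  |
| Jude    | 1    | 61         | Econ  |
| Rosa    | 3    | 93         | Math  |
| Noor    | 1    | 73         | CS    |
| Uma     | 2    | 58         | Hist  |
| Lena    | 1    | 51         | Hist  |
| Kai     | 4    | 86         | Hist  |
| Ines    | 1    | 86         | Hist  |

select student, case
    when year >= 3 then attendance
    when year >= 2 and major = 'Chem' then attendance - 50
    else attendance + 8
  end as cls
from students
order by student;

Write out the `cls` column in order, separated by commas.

student=Bob: ELSE → 58
student=Eve: year >= 3 → 87
student=Farah: year >= 3 → 83
student=Gus: year >= 3 → 66
student=Ines: ELSE → 94
student=Jude: ELSE → 69
student=Kai: year >= 3 → 86
student=Lena: ELSE → 59
student=Mira: year >= 3 → 89
student=Noor: ELSE → 81
student=Rosa: year >= 3 → 93
student=Uma: ELSE → 66
student=Vik: year >= 3 → 92
student=Wes: ELSE → 74

58, 87, 83, 66, 94, 69, 86, 59, 89, 81, 93, 66, 92, 74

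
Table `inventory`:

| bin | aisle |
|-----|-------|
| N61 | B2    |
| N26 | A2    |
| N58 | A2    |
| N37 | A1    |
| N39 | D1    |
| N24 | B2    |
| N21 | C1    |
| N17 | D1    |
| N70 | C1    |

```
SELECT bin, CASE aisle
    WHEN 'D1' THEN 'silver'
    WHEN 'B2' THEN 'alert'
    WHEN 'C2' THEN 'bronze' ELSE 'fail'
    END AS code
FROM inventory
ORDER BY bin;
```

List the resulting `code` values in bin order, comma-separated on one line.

bin=N17: aisle='D1' → silver
bin=N21: ELSE → fail
bin=N24: aisle='B2' → alert
bin=N26: ELSE → fail
bin=N37: ELSE → fail
bin=N39: aisle='D1' → silver
bin=N58: ELSE → fail
bin=N61: aisle='B2' → alert
bin=N70: ELSE → fail

silver, fail, alert, fail, fail, silver, fail, alert, fail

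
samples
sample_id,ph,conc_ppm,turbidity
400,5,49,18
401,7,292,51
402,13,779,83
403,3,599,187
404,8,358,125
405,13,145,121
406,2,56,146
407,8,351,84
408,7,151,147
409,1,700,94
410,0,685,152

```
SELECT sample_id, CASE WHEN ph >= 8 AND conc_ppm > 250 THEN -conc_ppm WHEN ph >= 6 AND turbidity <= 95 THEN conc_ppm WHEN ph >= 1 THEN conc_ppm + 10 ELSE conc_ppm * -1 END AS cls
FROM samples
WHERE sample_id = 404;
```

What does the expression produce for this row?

sample_id = 404: ph=8, conc_ppm=358, turbidity=125.
ph >= 8 AND conc_ppm > 250 → true → -358

-358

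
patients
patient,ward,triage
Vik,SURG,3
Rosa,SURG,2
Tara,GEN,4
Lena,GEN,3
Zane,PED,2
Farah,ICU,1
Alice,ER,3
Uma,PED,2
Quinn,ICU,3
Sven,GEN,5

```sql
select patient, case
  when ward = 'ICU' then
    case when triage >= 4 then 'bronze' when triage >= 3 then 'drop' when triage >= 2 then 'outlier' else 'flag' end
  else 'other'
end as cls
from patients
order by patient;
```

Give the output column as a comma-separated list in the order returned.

other, flag, other, drop, other, other, other, other, other, other

patient=Alice: ward='ER' → outer ELSE → other
patient=Farah: ward='ICU' → inner[ELSE] → flag
patient=Lena: ward='GEN' → outer ELSE → other
patient=Quinn: ward='ICU' → inner[triage >= 3] → drop
patient=Rosa: ward='SURG' → outer ELSE → other
patient=Sven: ward='GEN' → outer ELSE → other
patient=Tara: ward='GEN' → outer ELSE → other
patient=Uma: ward='PED' → outer ELSE → other
patient=Vik: ward='SURG' → outer ELSE → other
patient=Zane: ward='PED' → outer ELSE → other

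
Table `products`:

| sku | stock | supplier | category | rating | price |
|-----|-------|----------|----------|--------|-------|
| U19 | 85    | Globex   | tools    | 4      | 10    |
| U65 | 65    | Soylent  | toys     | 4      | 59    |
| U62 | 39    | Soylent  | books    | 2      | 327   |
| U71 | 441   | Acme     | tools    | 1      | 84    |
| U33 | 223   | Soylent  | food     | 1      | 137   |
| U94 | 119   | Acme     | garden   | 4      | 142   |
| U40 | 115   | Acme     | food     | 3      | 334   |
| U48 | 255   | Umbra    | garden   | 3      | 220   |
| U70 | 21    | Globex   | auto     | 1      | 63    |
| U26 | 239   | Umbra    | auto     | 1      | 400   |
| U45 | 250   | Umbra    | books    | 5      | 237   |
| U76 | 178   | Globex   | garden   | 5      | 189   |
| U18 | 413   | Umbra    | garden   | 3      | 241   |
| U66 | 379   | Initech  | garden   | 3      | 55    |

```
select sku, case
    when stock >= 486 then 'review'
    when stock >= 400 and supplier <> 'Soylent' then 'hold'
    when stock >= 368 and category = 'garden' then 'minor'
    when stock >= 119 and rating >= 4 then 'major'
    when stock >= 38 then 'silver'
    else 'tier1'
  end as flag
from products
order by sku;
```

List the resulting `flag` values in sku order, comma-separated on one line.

sku=U18: stock >= 400 and supplier <> 'Soylent' → hold
sku=U19: stock >= 38 → silver
sku=U26: stock >= 38 → silver
sku=U33: stock >= 38 → silver
sku=U40: stock >= 38 → silver
sku=U45: stock >= 119 and rating >= 4 → major
sku=U48: stock >= 38 → silver
sku=U62: stock >= 38 → silver
sku=U65: stock >= 38 → silver
sku=U66: stock >= 368 and category = 'garden' → minor
sku=U70: ELSE → tier1
sku=U71: stock >= 400 and supplier <> 'Soylent' → hold
sku=U76: stock >= 119 and rating >= 4 → major
sku=U94: stock >= 119 and rating >= 4 → major

hold, silver, silver, silver, silver, major, silver, silver, silver, minor, tier1, hold, major, major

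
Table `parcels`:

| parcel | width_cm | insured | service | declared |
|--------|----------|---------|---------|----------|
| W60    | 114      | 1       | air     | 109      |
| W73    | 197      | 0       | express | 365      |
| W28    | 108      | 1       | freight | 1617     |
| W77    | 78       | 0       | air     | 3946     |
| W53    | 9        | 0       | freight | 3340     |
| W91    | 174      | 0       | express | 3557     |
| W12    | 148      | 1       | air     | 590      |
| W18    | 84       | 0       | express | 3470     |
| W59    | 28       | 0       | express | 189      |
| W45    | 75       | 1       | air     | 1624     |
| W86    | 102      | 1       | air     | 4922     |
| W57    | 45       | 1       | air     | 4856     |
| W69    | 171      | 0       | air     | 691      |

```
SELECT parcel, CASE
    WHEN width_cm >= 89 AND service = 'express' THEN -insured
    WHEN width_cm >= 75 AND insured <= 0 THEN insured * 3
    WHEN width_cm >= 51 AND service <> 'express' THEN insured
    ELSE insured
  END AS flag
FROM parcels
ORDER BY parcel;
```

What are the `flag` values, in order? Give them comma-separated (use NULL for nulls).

1, 0, 1, 1, 0, 1, 0, 1, 0, 0, 0, 1, 0

parcel=W12: width_cm >= 51 AND service <> 'express' → 1
parcel=W18: width_cm >= 75 AND insured <= 0 → 0
parcel=W28: width_cm >= 51 AND service <> 'express' → 1
parcel=W45: width_cm >= 51 AND service <> 'express' → 1
parcel=W53: ELSE → 0
parcel=W57: ELSE → 1
parcel=W59: ELSE → 0
parcel=W60: width_cm >= 51 AND service <> 'express' → 1
parcel=W69: width_cm >= 75 AND insured <= 0 → 0
parcel=W73: width_cm >= 89 AND service = 'express' → 0
parcel=W77: width_cm >= 75 AND insured <= 0 → 0
parcel=W86: width_cm >= 51 AND service <> 'express' → 1
parcel=W91: width_cm >= 89 AND service = 'express' → 0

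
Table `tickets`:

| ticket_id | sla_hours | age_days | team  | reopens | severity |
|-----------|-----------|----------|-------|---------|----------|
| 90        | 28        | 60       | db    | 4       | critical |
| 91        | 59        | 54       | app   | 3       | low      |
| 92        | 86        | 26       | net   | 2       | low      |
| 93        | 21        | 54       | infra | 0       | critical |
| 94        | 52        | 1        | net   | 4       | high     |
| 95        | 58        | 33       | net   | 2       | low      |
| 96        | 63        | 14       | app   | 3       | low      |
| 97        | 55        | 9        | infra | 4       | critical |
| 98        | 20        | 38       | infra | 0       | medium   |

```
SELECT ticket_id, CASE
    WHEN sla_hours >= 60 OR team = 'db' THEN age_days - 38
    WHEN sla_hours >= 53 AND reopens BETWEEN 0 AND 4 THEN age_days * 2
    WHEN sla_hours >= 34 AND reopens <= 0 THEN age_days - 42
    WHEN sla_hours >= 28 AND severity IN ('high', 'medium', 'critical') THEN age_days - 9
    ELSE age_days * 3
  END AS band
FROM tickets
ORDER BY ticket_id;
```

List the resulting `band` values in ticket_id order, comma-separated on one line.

22, 108, -12, 162, -8, 66, -24, 18, 114

ticket_id=90: sla_hours >= 60 OR team = 'db' → 22
ticket_id=91: sla_hours >= 53 AND reopens BETWEEN 0 AND 4 → 108
ticket_id=92: sla_hours >= 60 OR team = 'db' → -12
ticket_id=93: ELSE → 162
ticket_id=94: sla_hours >= 28 AND severity IN ('high', 'medium', 'critical') → -8
ticket_id=95: sla_hours >= 53 AND reopens BETWEEN 0 AND 4 → 66
ticket_id=96: sla_hours >= 60 OR team = 'db' → -24
ticket_id=97: sla_hours >= 53 AND reopens BETWEEN 0 AND 4 → 18
ticket_id=98: ELSE → 114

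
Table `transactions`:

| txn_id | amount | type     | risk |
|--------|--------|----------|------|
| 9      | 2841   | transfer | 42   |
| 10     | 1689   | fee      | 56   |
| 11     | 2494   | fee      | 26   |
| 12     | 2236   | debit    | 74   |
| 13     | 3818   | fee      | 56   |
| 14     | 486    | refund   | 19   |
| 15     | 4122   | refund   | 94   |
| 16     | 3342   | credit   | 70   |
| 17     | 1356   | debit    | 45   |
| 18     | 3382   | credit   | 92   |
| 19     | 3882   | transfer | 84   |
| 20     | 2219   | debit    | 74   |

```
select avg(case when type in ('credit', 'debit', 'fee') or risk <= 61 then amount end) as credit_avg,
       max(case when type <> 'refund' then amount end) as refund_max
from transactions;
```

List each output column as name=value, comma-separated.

credit_avg=2386.3, refund_max=3882

[credit_avg: type in ('credit', 'debit', 'fee') or risk <= 61]
txn_id=9: ✓ → 2841
txn_id=10: ✓ → 1689
txn_id=11: ✓ → 2494
txn_id=12: ✓ → 2236
txn_id=13: ✓ → 3818
txn_id=14: ✓ → 486
txn_id=15: ✗
txn_id=16: ✓ → 3342
txn_id=17: ✓ → 1356
txn_id=18: ✓ → 3382
txn_id=19: ✗
txn_id=20: ✓ → 2219
credit_avg = (2841 + 1689 + 2494 + 2236 + 3818 + 486 + 3342 + 1356 + 3382 + 2219) / 10 = 2386.3
—
[refund_max: type <> 'refund']
txn_id=9: ✓ → 2841
txn_id=10: ✓ → 1689
txn_id=11: ✓ → 2494
txn_id=12: ✓ → 2236
txn_id=13: ✓ → 3818
txn_id=14: ✗
txn_id=15: ✗
txn_id=16: ✓ → 3342
txn_id=17: ✓ → 1356
txn_id=18: ✓ → 3382
txn_id=19: ✓ → 3882
txn_id=20: ✓ → 2219
refund_max = MAX(2841, 1689, 2494, 2236, 3818, 3342, 1356, 3382, 3882, 2219) = 3882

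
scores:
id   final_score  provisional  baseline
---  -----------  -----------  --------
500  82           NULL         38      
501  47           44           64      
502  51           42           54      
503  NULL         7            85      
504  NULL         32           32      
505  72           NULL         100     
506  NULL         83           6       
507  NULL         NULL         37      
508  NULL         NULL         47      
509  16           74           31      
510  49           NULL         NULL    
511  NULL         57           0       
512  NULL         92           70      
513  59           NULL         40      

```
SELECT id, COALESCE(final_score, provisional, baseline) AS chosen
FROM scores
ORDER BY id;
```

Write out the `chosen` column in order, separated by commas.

id=500: final_score=82 → 82
id=501: final_score=47 → 47
id=502: final_score=51 → 51
id=503: final_score=NULL, provisional=7 → 7
id=504: final_score=NULL, provisional=32 → 32
id=505: final_score=72 → 72
id=506: final_score=NULL, provisional=83 → 83
id=507: final_score=NULL, provisional=NULL, baseline=37 → 37
id=508: final_score=NULL, provisional=NULL, baseline=47 → 47
id=509: final_score=16 → 16
id=510: final_score=49 → 49
id=511: final_score=NULL, provisional=57 → 57
id=512: final_score=NULL, provisional=92 → 92
id=513: final_score=59 → 59

82, 47, 51, 7, 32, 72, 83, 37, 47, 16, 49, 57, 92, 59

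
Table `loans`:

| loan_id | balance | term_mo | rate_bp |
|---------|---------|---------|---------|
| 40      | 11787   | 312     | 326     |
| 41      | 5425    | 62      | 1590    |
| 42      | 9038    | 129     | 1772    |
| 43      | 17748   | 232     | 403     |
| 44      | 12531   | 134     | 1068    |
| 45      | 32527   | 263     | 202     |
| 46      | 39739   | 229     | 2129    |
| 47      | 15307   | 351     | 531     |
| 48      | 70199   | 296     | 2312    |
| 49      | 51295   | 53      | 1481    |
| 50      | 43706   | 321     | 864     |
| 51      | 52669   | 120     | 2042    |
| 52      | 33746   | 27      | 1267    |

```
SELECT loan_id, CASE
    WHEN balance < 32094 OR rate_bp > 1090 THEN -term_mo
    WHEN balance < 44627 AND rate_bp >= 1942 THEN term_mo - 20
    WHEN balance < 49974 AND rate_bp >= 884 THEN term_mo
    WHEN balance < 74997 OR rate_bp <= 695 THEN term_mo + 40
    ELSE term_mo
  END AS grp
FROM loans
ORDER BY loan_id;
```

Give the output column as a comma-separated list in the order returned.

-312, -62, -129, -232, -134, 303, -229, -351, -296, -53, 361, -120, -27

loan_id=40: balance < 32094 OR rate_bp > 1090 → -312
loan_id=41: balance < 32094 OR rate_bp > 1090 → -62
loan_id=42: balance < 32094 OR rate_bp > 1090 → -129
loan_id=43: balance < 32094 OR rate_bp > 1090 → -232
loan_id=44: balance < 32094 OR rate_bp > 1090 → -134
loan_id=45: balance < 74997 OR rate_bp <= 695 → 303
loan_id=46: balance < 32094 OR rate_bp > 1090 → -229
loan_id=47: balance < 32094 OR rate_bp > 1090 → -351
loan_id=48: balance < 32094 OR rate_bp > 1090 → -296
loan_id=49: balance < 32094 OR rate_bp > 1090 → -53
loan_id=50: balance < 74997 OR rate_bp <= 695 → 361
loan_id=51: balance < 32094 OR rate_bp > 1090 → -120
loan_id=52: balance < 32094 OR rate_bp > 1090 → -27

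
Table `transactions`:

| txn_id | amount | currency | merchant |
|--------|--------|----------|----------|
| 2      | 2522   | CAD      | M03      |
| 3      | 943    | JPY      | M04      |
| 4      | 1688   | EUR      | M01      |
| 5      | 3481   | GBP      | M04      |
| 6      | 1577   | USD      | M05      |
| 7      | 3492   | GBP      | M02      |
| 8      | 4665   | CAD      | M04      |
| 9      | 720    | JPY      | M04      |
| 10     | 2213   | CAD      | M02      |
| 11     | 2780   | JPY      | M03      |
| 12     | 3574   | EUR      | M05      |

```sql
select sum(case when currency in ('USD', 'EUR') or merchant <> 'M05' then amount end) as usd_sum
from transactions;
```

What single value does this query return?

txn_id=2: ✓ → 2522
txn_id=3: ✓ → 943
txn_id=4: ✓ → 1688
txn_id=5: ✓ → 3481
txn_id=6: ✓ → 1577
txn_id=7: ✓ → 3492
txn_id=8: ✓ → 4665
txn_id=9: ✓ → 720
txn_id=10: ✓ → 2213
txn_id=11: ✓ → 2780
txn_id=12: ✓ → 3574
usd_sum = 2522 + 943 + 1688 + 3481 + 1577 + 3492 + 4665 + 720 + 2213 + 2780 + 3574 = 27655

27655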